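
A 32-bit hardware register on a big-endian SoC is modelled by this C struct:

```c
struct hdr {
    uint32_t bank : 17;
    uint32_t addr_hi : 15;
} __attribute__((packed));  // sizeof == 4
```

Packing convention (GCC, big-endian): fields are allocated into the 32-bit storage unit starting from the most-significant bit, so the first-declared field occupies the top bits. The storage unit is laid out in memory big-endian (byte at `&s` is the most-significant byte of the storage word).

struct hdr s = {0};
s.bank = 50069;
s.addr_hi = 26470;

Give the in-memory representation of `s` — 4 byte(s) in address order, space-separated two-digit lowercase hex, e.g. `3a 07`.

bank (17b) val=50069 bits=0xc395 at bit 15: 0x61ca8000
addr_hi (15b) val=26470 bits=0x6766 at bit 0: 0x61cae766
word = 0x61cae766 → big-endian bytes:
  [0]=0x61  [1]=0xca  [2]=0xe7  [3]=0x66

61 ca e7 66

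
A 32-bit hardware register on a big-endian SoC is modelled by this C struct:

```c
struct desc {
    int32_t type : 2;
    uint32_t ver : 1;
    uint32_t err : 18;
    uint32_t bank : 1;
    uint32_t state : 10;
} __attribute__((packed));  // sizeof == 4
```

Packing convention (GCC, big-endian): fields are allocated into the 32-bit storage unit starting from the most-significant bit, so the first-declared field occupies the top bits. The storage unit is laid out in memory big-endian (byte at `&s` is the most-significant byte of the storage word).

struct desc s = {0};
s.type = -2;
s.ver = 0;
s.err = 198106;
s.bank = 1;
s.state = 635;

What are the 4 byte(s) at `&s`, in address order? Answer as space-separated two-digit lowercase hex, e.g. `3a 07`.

type (2b) val=-2 bits=0x2 at bit 30: 0x80000000
ver (1b) val=0 bits=0x0 at bit 29: 0x80000000
err (18b) val=198106 bits=0x305da at bit 11: 0x982ed000
bank (1b) val=1 bits=0x1 at bit 10: 0x982ed400
state (10b) val=635 bits=0x27b at bit 0: 0x982ed67b
word = 0x982ed67b → big-endian bytes:
  [0]=0x98  [1]=0x2e  [2]=0xd6  [3]=0x7b

98 2e d6 7b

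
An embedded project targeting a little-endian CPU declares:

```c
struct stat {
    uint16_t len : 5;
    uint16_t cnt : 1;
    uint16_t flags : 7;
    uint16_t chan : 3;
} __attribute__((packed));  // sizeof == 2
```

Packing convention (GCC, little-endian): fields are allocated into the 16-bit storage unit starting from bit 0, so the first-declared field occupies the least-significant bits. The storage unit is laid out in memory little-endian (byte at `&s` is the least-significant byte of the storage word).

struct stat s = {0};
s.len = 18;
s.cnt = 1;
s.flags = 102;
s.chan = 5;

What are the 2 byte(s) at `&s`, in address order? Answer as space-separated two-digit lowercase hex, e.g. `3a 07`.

b2 b9

len:5 = 18 → 0x12 << 0 → word 0x0012
cnt:1 = 1 → 0x1 << 5 → word 0x0032
flags:7 = 102 → 0x66 << 6 → word 0x19b2
chan:3 = 5 → 0x5 << 13 → word 0xb9b2
word = 0xb9b2 → little-endian bytes:
  [0]=0xb2  [1]=0xb9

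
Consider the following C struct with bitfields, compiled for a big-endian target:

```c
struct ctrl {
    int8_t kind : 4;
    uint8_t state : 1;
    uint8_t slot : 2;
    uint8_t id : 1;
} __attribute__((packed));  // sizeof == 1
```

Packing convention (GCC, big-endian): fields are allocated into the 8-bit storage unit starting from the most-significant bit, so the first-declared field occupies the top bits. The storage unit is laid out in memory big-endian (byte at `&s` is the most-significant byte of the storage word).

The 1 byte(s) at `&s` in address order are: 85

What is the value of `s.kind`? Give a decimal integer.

-8

[0]=0x85 (big-endian) → word 0x85
kind:4 @ bit 4 → (0x85>>4)&0xf = 0x8  ←
state:1 @ bit 3 → (0x85>>3)&0x1 = 0x0
slot:2 @ bit 1 → (0x85>>1)&0x3 = 0x2
id:1 @ bit 0 → (0x85>>0)&0x1 = 0x1
kind signed 4b, MSB=1: 8 - 16 = -8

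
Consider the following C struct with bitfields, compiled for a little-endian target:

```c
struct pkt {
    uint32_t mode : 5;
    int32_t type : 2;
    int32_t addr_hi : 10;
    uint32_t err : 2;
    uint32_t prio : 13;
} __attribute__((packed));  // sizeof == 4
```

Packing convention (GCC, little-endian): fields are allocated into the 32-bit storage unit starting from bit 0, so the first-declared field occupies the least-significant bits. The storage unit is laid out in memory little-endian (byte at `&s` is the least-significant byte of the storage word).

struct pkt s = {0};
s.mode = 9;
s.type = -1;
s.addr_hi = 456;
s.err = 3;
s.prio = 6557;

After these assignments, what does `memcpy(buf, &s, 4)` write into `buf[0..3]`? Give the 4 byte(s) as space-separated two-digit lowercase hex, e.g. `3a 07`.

69 e4 ee cc

[0+:5] mode=9 & 0x1f = 0x9; word=0x00000009
[5+:2] type=-1 & 0x3 = 0x3; word=0x00000069
[7+:10] addr_hi=456 & 0x3ff = 0x1c8; word=0x0000e469
[17+:2] err=3 & 0x3 = 0x3; word=0x0006e469
[19+:13] prio=6557 & 0x1fff = 0x199d; word=0xcceee469
word = 0xcceee469 → little-endian bytes:
  [0]=0x69  [1]=0xe4  [2]=0xee  [3]=0xcc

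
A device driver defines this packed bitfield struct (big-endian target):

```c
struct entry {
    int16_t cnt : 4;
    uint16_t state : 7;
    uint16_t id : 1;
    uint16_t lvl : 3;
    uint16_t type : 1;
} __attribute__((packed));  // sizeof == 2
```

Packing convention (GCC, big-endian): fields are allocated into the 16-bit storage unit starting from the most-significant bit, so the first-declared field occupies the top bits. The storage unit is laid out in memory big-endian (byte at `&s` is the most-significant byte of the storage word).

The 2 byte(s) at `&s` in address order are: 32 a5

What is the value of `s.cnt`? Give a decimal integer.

[0]=0x32 [1]=0xa5 (big-endian) → word 0x32a5
cnt:4 @ bit 12 → (0x32a5>>12)&0xf = 0x3  ←
state:7 @ bit 5 → (0x32a5>>5)&0x7f = 0x15
id:1 @ bit 4 → (0x32a5>>4)&0x1 = 0x0
lvl:3 @ bit 1 → (0x32a5>>1)&0x7 = 0x2
type:1 @ bit 0 → (0x32a5>>0)&0x1 = 0x1
cnt signed 4b, MSB=0: value = 3

3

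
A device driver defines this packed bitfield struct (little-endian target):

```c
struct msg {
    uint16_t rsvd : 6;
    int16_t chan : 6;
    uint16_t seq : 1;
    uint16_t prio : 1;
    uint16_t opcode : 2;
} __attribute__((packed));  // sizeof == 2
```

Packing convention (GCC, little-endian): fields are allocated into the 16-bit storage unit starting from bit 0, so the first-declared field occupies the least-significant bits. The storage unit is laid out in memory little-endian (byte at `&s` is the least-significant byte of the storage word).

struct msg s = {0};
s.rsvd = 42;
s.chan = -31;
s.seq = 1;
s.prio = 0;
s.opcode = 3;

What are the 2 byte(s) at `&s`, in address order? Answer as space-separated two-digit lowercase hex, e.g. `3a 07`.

6a d8

rsvd:6 = 42 → 0x2a << 0 → word 0x002a
chan:6 = -31 → 0x21 << 6 → word 0x086a
seq:1 = 1 → 0x1 << 12 → word 0x186a
prio:1 = 0 → 0x0 << 13 → word 0x186a
opcode:2 = 3 → 0x3 << 14 → word 0xd86a
word = 0xd86a → little-endian bytes:
  [0]=0x6a  [1]=0xd8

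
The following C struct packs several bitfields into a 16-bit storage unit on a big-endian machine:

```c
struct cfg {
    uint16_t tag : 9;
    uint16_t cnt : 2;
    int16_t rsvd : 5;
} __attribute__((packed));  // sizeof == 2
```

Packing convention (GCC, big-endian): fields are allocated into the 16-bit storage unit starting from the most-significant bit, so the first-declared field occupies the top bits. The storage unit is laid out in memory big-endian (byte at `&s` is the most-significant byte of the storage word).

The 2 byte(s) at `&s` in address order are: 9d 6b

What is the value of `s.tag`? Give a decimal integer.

[0]=0x9d [1]=0x6b (big-endian) → word 0x9d6b
tag [7+:9] = (word>>7) & 0x1ff = 314  ←
cnt [5+:2] = (word>>5) & 0x3 = 3
rsvd [0+:5] = (word>>0) & 0x1f = 11

314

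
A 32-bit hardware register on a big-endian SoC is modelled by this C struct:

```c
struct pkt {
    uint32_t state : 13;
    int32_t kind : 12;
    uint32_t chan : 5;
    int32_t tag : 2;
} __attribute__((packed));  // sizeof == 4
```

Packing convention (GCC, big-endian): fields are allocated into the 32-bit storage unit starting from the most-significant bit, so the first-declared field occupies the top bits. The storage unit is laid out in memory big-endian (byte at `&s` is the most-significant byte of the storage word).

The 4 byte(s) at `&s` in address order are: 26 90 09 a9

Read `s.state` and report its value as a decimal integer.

[0]=0x26 [1]=0x90 [2]=0x09 [3]=0xa9 (big-endian) → word 0x269009a9
state:13 @ bit 19 → (0x269009a9>>19)&0x1fff = 0x4d2  ←
kind:12 @ bit 7 → (0x269009a9>>7)&0xfff = 0x13
chan:5 @ bit 2 → (0x269009a9>>2)&0x1f = 0xa
tag:2 @ bit 0 → (0x269009a9>>0)&0x3 = 0x1

1234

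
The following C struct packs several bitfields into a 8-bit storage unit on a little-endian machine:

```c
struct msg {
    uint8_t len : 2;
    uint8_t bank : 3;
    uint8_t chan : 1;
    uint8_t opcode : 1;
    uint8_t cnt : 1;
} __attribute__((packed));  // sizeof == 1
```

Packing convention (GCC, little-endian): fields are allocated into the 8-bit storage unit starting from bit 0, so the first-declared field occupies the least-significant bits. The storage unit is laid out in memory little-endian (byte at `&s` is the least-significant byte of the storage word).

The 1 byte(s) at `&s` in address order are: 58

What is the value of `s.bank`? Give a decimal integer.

6

[0]=0x58 (little-endian) → word 0x58
len:2 @ bit 0 → (0x58>>0)&0x3 = 0x0
bank:3 @ bit 2 → (0x58>>2)&0x7 = 0x6  ←
chan:1 @ bit 5 → (0x58>>5)&0x1 = 0x0
opcode:1 @ bit 6 → (0x58>>6)&0x1 = 0x1
cnt:1 @ bit 7 → (0x58>>7)&0x1 = 0x0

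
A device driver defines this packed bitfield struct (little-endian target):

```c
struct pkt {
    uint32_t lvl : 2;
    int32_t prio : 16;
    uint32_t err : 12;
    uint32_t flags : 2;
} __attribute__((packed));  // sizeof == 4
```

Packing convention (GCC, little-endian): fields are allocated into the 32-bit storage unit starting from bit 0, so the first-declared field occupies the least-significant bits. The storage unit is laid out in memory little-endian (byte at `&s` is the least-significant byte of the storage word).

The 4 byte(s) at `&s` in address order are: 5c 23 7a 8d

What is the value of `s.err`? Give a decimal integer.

862

[0]=0x5c [1]=0x23 [2]=0x7a [3]=0x8d (little-endian) → word 0x8d7a235c
lvl:2 @ bit 0 → (0x8d7a235c>>0)&0x3 = 0x0
prio:16 @ bit 2 → (0x8d7a235c>>2)&0xffff = 0x88d7
err:12 @ bit 18 → (0x8d7a235c>>18)&0xfff = 0x35e  ←
flags:2 @ bit 30 → (0x8d7a235c>>30)&0x3 = 0x2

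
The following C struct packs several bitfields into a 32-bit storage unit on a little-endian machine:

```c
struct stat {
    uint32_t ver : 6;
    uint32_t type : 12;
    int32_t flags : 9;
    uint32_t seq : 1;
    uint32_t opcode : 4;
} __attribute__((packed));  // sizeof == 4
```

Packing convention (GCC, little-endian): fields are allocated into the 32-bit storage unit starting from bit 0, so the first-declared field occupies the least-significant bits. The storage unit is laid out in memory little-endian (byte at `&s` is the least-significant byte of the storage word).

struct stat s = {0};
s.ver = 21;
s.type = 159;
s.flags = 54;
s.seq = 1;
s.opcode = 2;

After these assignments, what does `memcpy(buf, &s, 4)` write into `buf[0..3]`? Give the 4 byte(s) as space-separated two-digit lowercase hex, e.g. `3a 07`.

d5 27 d8 28

ver (6b) val=21 bits=0x15 at bit 0: 0x00000015
type (12b) val=159 bits=0x9f at bit 6: 0x000027d5
flags (9b) val=54 bits=0x36 at bit 18: 0x00d827d5
seq (1b) val=1 bits=0x1 at bit 27: 0x08d827d5
opcode (4b) val=2 bits=0x2 at bit 28: 0x28d827d5
word = 0x28d827d5 → little-endian bytes:
  [0]=0xd5  [1]=0x27  [2]=0xd8  [3]=0x28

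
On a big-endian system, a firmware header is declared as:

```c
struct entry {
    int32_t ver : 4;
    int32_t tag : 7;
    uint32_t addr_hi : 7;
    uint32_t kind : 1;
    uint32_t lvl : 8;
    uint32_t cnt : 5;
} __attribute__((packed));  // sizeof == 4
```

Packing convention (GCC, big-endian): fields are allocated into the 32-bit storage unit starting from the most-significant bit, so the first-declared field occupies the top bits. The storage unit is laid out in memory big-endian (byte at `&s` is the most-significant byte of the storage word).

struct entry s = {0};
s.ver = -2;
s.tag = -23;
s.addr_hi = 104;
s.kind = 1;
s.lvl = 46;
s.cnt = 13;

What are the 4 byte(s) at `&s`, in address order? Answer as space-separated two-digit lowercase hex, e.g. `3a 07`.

ed 3a 25 cd

[28+:4] ver=-2 & 0xf = 0xe; word=0xe0000000
[21+:7] tag=-23 & 0x7f = 0x69; word=0xed200000
[14+:7] addr_hi=104 & 0x7f = 0x68; word=0xed3a0000
[13+:1] kind=1 & 0x1 = 0x1; word=0xed3a2000
[5+:8] lvl=46 & 0xff = 0x2e; word=0xed3a25c0
[0+:5] cnt=13 & 0x1f = 0xd; word=0xed3a25cd
word = 0xed3a25cd → big-endian bytes:
  [0]=0xed  [1]=0x3a  [2]=0x25  [3]=0xcd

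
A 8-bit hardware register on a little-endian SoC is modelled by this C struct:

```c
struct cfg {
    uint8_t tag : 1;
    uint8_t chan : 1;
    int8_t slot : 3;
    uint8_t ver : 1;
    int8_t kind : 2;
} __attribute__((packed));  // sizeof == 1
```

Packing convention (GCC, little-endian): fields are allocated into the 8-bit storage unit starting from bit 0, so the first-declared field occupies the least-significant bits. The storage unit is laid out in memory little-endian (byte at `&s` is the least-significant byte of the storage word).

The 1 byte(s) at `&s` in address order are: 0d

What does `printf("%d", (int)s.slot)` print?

[0]=0x0d (little-endian) → word 0x0d
tag [0+:1] = (word>>0) & 0x1 = 1
chan [1+:1] = (word>>1) & 0x1 = 0
slot [2+:3] = (word>>2) & 0x7 = 3  ←
ver [5+:1] = (word>>5) & 0x1 = 0
kind [6+:2] = (word>>6) & 0x3 = 0
slot signed 3b, MSB=0: value = 3

3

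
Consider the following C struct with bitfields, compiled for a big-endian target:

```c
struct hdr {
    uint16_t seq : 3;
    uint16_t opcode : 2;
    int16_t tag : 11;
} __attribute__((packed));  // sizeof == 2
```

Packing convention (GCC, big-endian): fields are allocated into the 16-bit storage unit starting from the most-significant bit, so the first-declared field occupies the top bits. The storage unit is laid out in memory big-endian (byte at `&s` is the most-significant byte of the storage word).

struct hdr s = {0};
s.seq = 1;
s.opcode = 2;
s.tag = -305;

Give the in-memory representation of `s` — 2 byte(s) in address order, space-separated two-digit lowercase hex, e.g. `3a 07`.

36 cf

seq:3 = 1 → 0x1 << 13 → word 0x2000
opcode:2 = 2 → 0x2 << 11 → word 0x3000
tag:11 = -305 → 0x6cf << 0 → word 0x36cf
word = 0x36cf → big-endian bytes:
  [0]=0x36  [1]=0xcf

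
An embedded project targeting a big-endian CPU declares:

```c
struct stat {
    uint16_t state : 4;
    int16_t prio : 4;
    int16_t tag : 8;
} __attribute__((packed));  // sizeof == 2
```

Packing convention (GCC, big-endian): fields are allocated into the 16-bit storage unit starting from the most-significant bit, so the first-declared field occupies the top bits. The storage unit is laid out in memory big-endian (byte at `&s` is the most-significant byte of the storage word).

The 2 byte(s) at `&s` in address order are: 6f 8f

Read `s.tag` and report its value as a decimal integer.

[0]=0x6f [1]=0x8f (big-endian) → word 0x6f8f
state [12+:4] = (word>>12) & 0xf = 6
prio [8+:4] = (word>>8) & 0xf = 15
tag [0+:8] = (word>>0) & 0xff = 143  ←
tag signed 8b, MSB=1: 143 - 256 = -113

-113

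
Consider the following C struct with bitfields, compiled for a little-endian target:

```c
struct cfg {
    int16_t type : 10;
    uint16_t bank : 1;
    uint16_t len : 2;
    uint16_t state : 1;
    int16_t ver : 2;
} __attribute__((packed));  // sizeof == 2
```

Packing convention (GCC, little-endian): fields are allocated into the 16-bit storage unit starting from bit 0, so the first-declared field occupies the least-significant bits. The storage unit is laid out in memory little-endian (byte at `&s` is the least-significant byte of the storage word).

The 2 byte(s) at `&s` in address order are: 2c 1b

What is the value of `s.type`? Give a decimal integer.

[0]=0x2c [1]=0x1b (little-endian) → word 0x1b2c
type [0+:10] = (word>>0) & 0x3ff = 812  ←
bank [10+:1] = (word>>10) & 0x1 = 0
len [11+:2] = (word>>11) & 0x3 = 3
state [13+:1] = (word>>13) & 0x1 = 0
ver [14+:2] = (word>>14) & 0x3 = 0
type signed 10b, MSB=1: 812 - 1024 = -212

-212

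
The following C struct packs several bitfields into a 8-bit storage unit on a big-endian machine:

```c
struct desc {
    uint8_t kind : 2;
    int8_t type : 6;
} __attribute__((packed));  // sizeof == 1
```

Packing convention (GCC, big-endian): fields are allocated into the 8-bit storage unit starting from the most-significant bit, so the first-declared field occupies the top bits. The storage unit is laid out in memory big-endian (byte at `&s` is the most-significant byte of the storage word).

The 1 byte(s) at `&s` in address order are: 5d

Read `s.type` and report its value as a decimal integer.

29

[0]=0x5d (big-endian) → word 0x5d
kind [6+:2] = (word>>6) & 0x3 = 1
type [0+:6] = (word>>0) & 0x3f = 29  ←
type signed 6b, MSB=0: value = 29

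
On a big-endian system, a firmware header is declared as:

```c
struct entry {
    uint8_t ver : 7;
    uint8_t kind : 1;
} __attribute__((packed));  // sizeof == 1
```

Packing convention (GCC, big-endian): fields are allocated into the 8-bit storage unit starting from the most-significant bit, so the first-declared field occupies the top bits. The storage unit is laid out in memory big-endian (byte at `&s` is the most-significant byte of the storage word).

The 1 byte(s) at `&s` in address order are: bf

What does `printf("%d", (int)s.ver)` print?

[0]=0xbf (big-endian) → word 0xbf
ver [1+:7] = (word>>1) & 0x7f = 95  ←
kind [0+:1] = (word>>0) & 0x1 = 1

95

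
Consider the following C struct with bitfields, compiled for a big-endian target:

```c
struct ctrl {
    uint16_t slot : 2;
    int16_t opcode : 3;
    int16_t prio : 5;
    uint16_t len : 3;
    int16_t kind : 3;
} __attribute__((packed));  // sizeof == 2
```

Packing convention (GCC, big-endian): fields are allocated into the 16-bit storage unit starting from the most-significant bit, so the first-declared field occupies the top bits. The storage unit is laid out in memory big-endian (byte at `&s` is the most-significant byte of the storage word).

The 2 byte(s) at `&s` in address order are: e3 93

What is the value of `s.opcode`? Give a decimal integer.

[0]=0xe3 [1]=0x93 (big-endian) → word 0xe393
slot:2 @ bit 14 → (0xe393>>14)&0x3 = 0x3
opcode:3 @ bit 11 → (0xe393>>11)&0x7 = 0x4  ←
prio:5 @ bit 6 → (0xe393>>6)&0x1f = 0xe
len:3 @ bit 3 → (0xe393>>3)&0x7 = 0x2
kind:3 @ bit 0 → (0xe393>>0)&0x7 = 0x3
opcode signed 3b, MSB=1: 4 - 8 = -4

-4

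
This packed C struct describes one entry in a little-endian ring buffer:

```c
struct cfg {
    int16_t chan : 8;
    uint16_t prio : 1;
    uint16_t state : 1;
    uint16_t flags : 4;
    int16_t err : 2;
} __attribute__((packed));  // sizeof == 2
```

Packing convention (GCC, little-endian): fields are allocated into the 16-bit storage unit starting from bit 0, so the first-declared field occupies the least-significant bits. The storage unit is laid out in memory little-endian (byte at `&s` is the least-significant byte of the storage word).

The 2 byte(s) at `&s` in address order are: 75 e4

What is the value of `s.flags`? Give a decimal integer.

[0]=0x75 [1]=0xe4 (little-endian) → word 0xe475
chan [0+:8] = (word>>0) & 0xff = 117
prio [8+:1] = (word>>8) & 0x1 = 0
state [9+:1] = (word>>9) & 0x1 = 0
flags [10+:4] = (word>>10) & 0xf = 9  ←
err [14+:2] = (word>>14) & 0x3 = 3

9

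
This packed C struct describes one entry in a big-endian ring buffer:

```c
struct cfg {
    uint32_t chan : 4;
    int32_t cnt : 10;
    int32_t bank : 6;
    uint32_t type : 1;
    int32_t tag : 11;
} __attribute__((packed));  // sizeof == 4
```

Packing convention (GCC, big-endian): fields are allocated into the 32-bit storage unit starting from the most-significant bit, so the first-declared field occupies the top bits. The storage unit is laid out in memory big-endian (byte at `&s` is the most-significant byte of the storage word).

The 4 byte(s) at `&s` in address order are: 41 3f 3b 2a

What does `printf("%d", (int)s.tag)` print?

810

[0]=0x41 [1]=0x3f [2]=0x3b [3]=0x2a (big-endian) → word 0x413f3b2a
chan:4 @ bit 28 → (0x413f3b2a>>28)&0xf = 0x4
cnt:10 @ bit 18 → (0x413f3b2a>>18)&0x3ff = 0x4f
bank:6 @ bit 12 → (0x413f3b2a>>12)&0x3f = 0x33
type:1 @ bit 11 → (0x413f3b2a>>11)&0x1 = 0x1
tag:11 @ bit 0 → (0x413f3b2a>>0)&0x7ff = 0x32a  ←
tag signed 11b, MSB=0: value = 810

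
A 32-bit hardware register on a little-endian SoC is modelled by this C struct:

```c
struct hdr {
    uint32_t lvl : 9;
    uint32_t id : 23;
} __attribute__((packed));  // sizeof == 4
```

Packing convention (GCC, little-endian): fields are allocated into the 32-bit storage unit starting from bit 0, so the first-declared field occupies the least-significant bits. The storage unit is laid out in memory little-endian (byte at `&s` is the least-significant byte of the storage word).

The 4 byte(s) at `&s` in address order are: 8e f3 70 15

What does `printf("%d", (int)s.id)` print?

[0]=0x8e [1]=0xf3 [2]=0x70 [3]=0x15 (little-endian) → word 0x1570f38e
lvl:9 @ bit 0 → (0x1570f38e>>0)&0x1ff = 0x18e
id:23 @ bit 9 → (0x1570f38e>>9)&0x7fffff = 0xab879  ←

702585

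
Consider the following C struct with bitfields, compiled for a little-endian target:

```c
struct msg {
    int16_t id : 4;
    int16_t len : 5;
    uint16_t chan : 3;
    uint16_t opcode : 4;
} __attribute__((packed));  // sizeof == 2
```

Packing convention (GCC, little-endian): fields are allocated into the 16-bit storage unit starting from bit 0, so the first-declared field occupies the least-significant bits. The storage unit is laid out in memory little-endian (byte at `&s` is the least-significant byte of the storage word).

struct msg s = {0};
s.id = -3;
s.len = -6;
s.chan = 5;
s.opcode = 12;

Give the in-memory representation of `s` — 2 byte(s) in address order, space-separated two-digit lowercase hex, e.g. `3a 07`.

ad cb

[0+:4] id=-3 & 0xf = 0xd; word=0x000d
[4+:5] len=-6 & 0x1f = 0x1a; word=0x01ad
[9+:3] chan=5 & 0x7 = 0x5; word=0x0bad
[12+:4] opcode=12 & 0xf = 0xc; word=0xcbad
word = 0xcbad → little-endian bytes:
  [0]=0xad  [1]=0xcb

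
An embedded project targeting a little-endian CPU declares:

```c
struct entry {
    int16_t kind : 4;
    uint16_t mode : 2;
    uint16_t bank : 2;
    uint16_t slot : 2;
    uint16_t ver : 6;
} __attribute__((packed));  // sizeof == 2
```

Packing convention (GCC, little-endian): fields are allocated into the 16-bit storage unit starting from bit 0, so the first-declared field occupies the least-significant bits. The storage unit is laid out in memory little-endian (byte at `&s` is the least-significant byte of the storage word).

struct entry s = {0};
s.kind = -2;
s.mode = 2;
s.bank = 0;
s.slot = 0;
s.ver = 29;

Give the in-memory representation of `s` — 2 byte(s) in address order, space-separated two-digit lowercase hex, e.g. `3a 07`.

kind (4b) val=-2 bits=0xe at bit 0: 0x000e
mode (2b) val=2 bits=0x2 at bit 4: 0x002e
bank (2b) val=0 bits=0x0 at bit 6: 0x002e
slot (2b) val=0 bits=0x0 at bit 8: 0x002e
ver (6b) val=29 bits=0x1d at bit 10: 0x742e
word = 0x742e → little-endian bytes:
  [0]=0x2e  [1]=0x74

2e 74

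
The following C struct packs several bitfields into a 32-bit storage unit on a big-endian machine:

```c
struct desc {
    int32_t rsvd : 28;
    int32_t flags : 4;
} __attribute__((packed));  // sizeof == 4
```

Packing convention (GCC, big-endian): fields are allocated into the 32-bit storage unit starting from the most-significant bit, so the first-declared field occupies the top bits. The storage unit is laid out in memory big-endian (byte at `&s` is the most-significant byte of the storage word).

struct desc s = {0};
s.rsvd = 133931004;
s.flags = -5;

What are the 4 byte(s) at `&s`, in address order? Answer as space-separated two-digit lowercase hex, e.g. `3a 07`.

rsvd (28b) val=133931004 bits=0x7fb9ffc at bit 4: 0x7fb9ffc0
flags (4b) val=-5 bits=0xb at bit 0: 0x7fb9ffcb
word = 0x7fb9ffcb → big-endian bytes:
  [0]=0x7f  [1]=0xb9  [2]=0xff  [3]=0xcb

7f b9 ff cb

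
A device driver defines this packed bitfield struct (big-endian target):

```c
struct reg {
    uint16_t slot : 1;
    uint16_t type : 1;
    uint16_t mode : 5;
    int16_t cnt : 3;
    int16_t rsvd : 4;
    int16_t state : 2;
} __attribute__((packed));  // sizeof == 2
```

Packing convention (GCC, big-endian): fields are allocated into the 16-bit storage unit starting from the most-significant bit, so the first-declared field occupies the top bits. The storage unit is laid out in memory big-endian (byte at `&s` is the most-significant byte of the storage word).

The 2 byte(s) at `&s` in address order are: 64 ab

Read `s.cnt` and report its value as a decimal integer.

2

[0]=0x64 [1]=0xab (big-endian) → word 0x64ab
slot [15+:1] = (word>>15) & 0x1 = 0
type [14+:1] = (word>>14) & 0x1 = 1
mode [9+:5] = (word>>9) & 0x1f = 18
cnt [6+:3] = (word>>6) & 0x7 = 2  ←
rsvd [2+:4] = (word>>2) & 0xf = 10
state [0+:2] = (word>>0) & 0x3 = 3
cnt signed 3b, MSB=0: value = 2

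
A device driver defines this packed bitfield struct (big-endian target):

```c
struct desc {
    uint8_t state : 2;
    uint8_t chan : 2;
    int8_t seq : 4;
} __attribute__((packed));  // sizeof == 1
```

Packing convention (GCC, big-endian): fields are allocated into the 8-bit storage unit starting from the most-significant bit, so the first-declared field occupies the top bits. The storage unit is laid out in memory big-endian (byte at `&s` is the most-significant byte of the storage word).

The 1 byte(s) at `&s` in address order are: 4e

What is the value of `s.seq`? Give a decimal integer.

-2

[0]=0x4e (big-endian) → word 0x4e
state:2 @ bit 6 → (0x4e>>6)&0x3 = 0x1
chan:2 @ bit 4 → (0x4e>>4)&0x3 = 0x0
seq:4 @ bit 0 → (0x4e>>0)&0xf = 0xe  ←
seq signed 4b, MSB=1: 14 - 16 = -2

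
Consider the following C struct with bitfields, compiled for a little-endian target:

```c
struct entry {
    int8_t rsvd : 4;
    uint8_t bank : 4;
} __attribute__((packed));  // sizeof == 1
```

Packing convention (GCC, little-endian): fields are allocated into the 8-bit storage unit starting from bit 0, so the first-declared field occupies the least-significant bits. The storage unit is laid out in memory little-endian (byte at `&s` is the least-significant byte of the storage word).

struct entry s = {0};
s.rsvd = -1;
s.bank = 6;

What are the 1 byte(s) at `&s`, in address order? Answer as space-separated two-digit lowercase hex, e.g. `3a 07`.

6f

rsvd:4 = -1 → 0xf << 0 → word 0x0f
bank:4 = 6 → 0x6 << 4 → word 0x6f
word = 0x6f → little-endian bytes:
  [0]=0x6f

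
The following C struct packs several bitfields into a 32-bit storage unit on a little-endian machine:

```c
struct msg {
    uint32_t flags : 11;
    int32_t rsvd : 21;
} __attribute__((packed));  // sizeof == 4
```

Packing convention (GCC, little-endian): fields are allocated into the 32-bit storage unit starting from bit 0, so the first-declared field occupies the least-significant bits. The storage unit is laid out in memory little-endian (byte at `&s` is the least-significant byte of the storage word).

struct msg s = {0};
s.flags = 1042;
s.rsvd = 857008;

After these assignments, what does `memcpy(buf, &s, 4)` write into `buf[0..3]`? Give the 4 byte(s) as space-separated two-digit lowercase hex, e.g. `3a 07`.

flags (11b) val=1042 bits=0x412 at bit 0: 0x00000412
rsvd (21b) val=857008 bits=0xd13b0 at bit 11: 0x689d8412
word = 0x689d8412 → little-endian bytes:
  [0]=0x12  [1]=0x84  [2]=0x9d  [3]=0x68

12 84 9d 68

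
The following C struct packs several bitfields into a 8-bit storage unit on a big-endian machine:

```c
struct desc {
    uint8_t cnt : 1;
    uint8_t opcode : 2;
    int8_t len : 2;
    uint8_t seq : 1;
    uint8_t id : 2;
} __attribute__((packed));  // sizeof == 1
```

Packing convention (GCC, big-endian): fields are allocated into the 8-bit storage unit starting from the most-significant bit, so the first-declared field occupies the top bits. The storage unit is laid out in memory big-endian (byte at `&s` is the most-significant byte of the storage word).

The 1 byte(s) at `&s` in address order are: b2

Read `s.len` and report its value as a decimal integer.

-2

[0]=0xb2 (big-endian) → word 0xb2
cnt:1 @ bit 7 → (0xb2>>7)&0x1 = 0x1
opcode:2 @ bit 5 → (0xb2>>5)&0x3 = 0x1
len:2 @ bit 3 → (0xb2>>3)&0x3 = 0x2  ←
seq:1 @ bit 2 → (0xb2>>2)&0x1 = 0x0
id:2 @ bit 0 → (0xb2>>0)&0x3 = 0x2
len signed 2b, MSB=1: 2 - 4 = -2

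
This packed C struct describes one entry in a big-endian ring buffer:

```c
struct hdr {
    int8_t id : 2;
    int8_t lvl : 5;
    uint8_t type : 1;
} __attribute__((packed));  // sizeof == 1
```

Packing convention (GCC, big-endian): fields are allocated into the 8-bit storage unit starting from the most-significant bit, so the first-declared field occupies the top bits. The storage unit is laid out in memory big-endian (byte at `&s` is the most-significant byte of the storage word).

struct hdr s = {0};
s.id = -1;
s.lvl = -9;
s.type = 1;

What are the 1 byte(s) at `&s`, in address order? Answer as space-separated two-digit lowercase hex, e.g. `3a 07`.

[6+:2] id=-1 & 0x3 = 0x3; word=0xc0
[1+:5] lvl=-9 & 0x1f = 0x17; word=0xee
[0+:1] type=1 & 0x1 = 0x1; word=0xef
word = 0xef → big-endian bytes:
  [0]=0xef

ef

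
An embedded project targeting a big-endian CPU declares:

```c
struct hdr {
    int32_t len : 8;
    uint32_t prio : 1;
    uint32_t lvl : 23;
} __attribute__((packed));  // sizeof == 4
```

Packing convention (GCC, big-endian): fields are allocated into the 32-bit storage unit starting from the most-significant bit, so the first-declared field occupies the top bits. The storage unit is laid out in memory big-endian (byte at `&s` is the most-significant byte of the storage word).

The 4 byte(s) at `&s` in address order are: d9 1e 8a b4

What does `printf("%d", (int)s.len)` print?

[0]=0xd9 [1]=0x1e [2]=0x8a [3]=0xb4 (big-endian) → word 0xd91e8ab4
len [24+:8] = (word>>24) & 0xff = 217  ←
prio [23+:1] = (word>>23) & 0x1 = 0
lvl [0+:23] = (word>>0) & 0x7fffff = 2001588
len signed 8b, MSB=1: 217 - 256 = -39

-39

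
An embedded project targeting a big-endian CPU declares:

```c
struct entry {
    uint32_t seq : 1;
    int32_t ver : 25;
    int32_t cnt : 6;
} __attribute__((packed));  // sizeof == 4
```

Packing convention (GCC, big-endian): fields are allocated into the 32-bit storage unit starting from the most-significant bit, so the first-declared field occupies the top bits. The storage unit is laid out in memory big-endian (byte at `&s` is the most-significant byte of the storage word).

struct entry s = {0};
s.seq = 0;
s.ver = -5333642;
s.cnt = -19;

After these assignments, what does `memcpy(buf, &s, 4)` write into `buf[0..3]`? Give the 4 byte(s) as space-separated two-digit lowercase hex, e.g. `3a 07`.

6b a7 5d ad

seq (1b) val=0 bits=0x0 at bit 31: 0x00000000
ver (25b) val=-5333642 bits=0x1ae9d76 at bit 6: 0x6ba75d80
cnt (6b) val=-19 bits=0x2d at bit 0: 0x6ba75dad
word = 0x6ba75dad → big-endian bytes:
  [0]=0x6b  [1]=0xa7  [2]=0x5d  [3]=0xad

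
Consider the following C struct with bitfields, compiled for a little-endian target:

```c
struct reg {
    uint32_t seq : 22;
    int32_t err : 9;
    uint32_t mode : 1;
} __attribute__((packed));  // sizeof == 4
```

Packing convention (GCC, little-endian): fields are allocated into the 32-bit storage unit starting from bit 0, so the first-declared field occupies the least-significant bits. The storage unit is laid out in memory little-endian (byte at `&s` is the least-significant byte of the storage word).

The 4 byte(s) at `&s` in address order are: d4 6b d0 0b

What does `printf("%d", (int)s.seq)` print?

[0]=0xd4 [1]=0x6b [2]=0xd0 [3]=0x0b (little-endian) → word 0x0bd06bd4
seq [0+:22] = (word>>0) & 0x3fffff = 1076180  ←
err [22+:9] = (word>>22) & 0x1ff = 47
mode [31+:1] = (word>>31) & 0x1 = 0

1076180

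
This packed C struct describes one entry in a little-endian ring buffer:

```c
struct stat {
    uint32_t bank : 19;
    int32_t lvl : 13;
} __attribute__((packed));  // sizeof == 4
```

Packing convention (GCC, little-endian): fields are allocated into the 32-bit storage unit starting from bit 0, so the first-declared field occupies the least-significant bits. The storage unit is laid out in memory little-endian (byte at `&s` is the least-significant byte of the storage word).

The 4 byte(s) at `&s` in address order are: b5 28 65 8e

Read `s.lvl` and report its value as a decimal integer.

[0]=0xb5 [1]=0x28 [2]=0x65 [3]=0x8e (little-endian) → word 0x8e6528b5
bank [0+:19] = (word>>0) & 0x7ffff = 338101
lvl [19+:13] = (word>>19) & 0x1fff = 4556  ←
lvl signed 13b, MSB=1: 4556 - 8192 = -3636

-3636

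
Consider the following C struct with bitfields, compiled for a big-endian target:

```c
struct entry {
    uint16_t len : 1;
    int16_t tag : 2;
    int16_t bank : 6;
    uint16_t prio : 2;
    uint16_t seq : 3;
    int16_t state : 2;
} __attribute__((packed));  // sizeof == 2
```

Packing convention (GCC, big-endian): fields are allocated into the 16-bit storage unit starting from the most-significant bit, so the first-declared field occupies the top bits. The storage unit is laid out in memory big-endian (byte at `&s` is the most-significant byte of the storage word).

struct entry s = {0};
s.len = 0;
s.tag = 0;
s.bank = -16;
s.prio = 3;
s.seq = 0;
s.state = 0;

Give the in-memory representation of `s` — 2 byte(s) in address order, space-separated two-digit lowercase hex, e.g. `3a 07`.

len:1 = 0 → 0x0 << 15 → word 0x0000
tag:2 = 0 → 0x0 << 13 → word 0x0000
bank:6 = -16 → 0x30 << 7 → word 0x1800
prio:2 = 3 → 0x3 << 5 → word 0x1860
seq:3 = 0 → 0x0 << 2 → word 0x1860
state:2 = 0 → 0x0 << 0 → word 0x1860
word = 0x1860 → big-endian bytes:
  [0]=0x18  [1]=0x60

18 60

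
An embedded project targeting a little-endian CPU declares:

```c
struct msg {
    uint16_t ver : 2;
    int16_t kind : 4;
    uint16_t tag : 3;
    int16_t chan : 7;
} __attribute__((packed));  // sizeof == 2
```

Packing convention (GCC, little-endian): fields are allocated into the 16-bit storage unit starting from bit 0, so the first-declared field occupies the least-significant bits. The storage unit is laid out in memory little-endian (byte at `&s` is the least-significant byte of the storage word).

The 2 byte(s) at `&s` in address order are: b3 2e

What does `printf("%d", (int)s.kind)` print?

-4

[0]=0xb3 [1]=0x2e (little-endian) → word 0x2eb3
ver [0+:2] = (word>>0) & 0x3 = 3
kind [2+:4] = (word>>2) & 0xf = 12  ←
tag [6+:3] = (word>>6) & 0x7 = 2
chan [9+:7] = (word>>9) & 0x7f = 23
kind signed 4b, MSB=1: 12 - 16 = -4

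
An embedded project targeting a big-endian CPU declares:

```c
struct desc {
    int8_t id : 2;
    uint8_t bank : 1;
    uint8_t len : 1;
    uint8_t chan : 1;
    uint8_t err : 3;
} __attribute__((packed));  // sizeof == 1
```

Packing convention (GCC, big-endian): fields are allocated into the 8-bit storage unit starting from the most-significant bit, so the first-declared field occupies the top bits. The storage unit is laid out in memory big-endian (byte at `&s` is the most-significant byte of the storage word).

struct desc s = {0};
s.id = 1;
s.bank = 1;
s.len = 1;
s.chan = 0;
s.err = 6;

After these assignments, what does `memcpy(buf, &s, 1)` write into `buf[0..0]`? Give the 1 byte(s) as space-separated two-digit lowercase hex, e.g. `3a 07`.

[6+:2] id=1 & 0x3 = 0x1; word=0x40
[5+:1] bank=1 & 0x1 = 0x1; word=0x60
[4+:1] len=1 & 0x1 = 0x1; word=0x70
[3+:1] chan=0 & 0x1 = 0x0; word=0x70
[0+:3] err=6 & 0x7 = 0x6; word=0x76
word = 0x76 → big-endian bytes:
  [0]=0x76

76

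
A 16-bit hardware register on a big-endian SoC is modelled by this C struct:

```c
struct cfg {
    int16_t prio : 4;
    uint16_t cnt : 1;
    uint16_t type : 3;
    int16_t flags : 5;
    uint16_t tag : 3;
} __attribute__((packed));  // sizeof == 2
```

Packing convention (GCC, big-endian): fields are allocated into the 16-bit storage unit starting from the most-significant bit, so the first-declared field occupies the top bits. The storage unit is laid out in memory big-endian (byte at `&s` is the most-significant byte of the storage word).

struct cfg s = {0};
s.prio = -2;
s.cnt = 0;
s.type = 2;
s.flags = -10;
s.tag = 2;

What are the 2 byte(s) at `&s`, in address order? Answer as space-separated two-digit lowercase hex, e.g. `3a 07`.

[12+:4] prio=-2 & 0xf = 0xe; word=0xe000
[11+:1] cnt=0 & 0x1 = 0x0; word=0xe000
[8+:3] type=2 & 0x7 = 0x2; word=0xe200
[3+:5] flags=-10 & 0x1f = 0x16; word=0xe2b0
[0+:3] tag=2 & 0x7 = 0x2; word=0xe2b2
word = 0xe2b2 → big-endian bytes:
  [0]=0xe2  [1]=0xb2

e2 b2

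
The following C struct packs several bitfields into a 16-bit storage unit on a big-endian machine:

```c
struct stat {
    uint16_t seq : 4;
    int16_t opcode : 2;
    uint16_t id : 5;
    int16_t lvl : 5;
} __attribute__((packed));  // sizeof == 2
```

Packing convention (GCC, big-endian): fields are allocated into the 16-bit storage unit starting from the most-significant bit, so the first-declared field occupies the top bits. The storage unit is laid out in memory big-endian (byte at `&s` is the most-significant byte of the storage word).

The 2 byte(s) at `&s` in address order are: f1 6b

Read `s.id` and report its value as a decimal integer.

[0]=0xf1 [1]=0x6b (big-endian) → word 0xf16b
seq:4 @ bit 12 → (0xf16b>>12)&0xf = 0xf
opcode:2 @ bit 10 → (0xf16b>>10)&0x3 = 0x0
id:5 @ bit 5 → (0xf16b>>5)&0x1f = 0xb  ←
lvl:5 @ bit 0 → (0xf16b>>0)&0x1f = 0xb

11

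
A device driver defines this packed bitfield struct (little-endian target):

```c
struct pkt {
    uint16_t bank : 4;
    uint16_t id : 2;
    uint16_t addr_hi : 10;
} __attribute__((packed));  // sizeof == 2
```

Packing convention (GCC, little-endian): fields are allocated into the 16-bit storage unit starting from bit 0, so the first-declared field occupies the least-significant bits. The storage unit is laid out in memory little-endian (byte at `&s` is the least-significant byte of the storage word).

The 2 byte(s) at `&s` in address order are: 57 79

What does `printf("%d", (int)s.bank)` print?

7

[0]=0x57 [1]=0x79 (little-endian) → word 0x7957
bank [0+:4] = (word>>0) & 0xf = 7  ←
id [4+:2] = (word>>4) & 0x3 = 1
addr_hi [6+:10] = (word>>6) & 0x3ff = 485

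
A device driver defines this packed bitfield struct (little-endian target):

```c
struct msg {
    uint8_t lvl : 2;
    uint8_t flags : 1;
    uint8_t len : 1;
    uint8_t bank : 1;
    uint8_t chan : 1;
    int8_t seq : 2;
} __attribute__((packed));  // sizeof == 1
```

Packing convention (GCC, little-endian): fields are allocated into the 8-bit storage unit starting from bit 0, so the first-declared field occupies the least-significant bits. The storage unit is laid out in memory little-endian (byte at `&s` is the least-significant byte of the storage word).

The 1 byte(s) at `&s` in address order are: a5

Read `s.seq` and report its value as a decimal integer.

-2

[0]=0xa5 (little-endian) → word 0xa5
lvl [0+:2] = (word>>0) & 0x3 = 1
flags [2+:1] = (word>>2) & 0x1 = 1
len [3+:1] = (word>>3) & 0x1 = 0
bank [4+:1] = (word>>4) & 0x1 = 0
chan [5+:1] = (word>>5) & 0x1 = 1
seq [6+:2] = (word>>6) & 0x3 = 2  ←
seq signed 2b, MSB=1: 2 - 4 = -2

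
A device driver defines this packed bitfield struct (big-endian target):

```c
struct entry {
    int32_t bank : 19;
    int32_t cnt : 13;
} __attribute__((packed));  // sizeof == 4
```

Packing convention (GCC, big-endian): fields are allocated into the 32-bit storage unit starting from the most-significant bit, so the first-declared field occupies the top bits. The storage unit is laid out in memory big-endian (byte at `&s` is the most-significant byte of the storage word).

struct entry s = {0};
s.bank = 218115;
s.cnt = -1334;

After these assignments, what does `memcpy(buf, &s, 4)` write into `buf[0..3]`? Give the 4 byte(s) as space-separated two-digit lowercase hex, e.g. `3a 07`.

6a 80 7a ca

bank (19b) val=218115 bits=0x35403 at bit 13: 0x6a806000
cnt (13b) val=-1334 bits=0x1aca at bit 0: 0x6a807aca
word = 0x6a807aca → big-endian bytes:
  [0]=0x6a  [1]=0x80  [2]=0x7a  [3]=0xca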